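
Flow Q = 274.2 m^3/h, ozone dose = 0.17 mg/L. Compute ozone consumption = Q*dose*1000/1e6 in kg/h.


O3 demand (mg/h) = Q * dose * 1000 = 274.2 * 0.17 * 1000 = 46614 mg/h
Convert mg to kg: 46614 / 1e6 = 0.046614 kg/h

0.046614 kg/h


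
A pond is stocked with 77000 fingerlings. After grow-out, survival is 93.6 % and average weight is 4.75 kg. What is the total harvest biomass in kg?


Survivors = 77000 * 93.6/100 = 72072 fish
Harvest biomass = survivors * W_f = 72072 * 4.75 = 342342 kg

342342 kg


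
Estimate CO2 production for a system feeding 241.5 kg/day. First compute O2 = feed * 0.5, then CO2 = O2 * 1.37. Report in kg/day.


O2 = 241.5 * 0.5 = 120.75
CO2 = 120.75 * 1.37 = 165.4275

165.4275 kg/day


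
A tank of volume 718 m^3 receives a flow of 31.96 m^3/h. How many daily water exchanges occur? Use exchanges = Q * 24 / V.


Daily flow volume = 31.96 m^3/h * 24 h = 767.04 m^3/day
Exchanges = daily flow / tank volume = 767.04 / 718 = 1.0683 exchanges/day

1.0683 exchanges/day


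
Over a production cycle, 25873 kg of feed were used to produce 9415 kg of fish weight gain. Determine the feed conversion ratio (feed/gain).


FCR = feed consumed / weight gained
FCR = 25873 kg / 9415 kg = 2.74806

2.74806


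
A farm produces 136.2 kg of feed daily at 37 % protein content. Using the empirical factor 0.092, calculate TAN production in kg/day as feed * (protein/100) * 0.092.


Protein in feed = 136.2 * 37/100 = 50.394 kg/day
TAN = protein * 0.092 = 50.394 * 0.092 = 4.636248 kg/day

4.636248 kg/day


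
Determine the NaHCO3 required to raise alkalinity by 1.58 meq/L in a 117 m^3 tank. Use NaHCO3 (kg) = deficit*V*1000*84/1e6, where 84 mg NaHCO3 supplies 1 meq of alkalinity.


Tank volume in L = 117 m^3 * 1000 = 117000 L
Total meq required = 1.58 meq/L * 117000 L = 184860 meq
NaHCO3 mass = 184860 meq * 84 mg/meq / 1e6 = 15.5282 kg

15.5282 kg


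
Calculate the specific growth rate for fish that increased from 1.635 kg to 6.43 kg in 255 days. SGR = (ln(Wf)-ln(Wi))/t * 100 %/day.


ln(W_f) = ln(6.43) = 1.8609745
ln(W_i) = ln(1.635) = 0.4916428
ln(W_f) - ln(W_i) = 1.8609745 - 0.4916428 = 1.3693317
SGR = 1.3693317 / 255 * 100 = 0.536993 %/day

0.536993 %/day


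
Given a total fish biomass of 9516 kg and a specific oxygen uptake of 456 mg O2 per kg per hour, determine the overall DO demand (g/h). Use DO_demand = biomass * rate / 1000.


Total O2 consumption (mg/h) = 9516 kg * 456 mg/(kg*h) = 4339296 mg/h
Convert to g/h: 4339296 / 1000 = 4339.296 g/h

4339.296 g/h


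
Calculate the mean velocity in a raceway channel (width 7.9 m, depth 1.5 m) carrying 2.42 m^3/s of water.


Cross-sectional area = W * d = 7.9 * 1.5 = 11.85 m^2
Velocity = Q / A = 2.42 / 11.85 = 0.204219 m/s

0.204219 m/s


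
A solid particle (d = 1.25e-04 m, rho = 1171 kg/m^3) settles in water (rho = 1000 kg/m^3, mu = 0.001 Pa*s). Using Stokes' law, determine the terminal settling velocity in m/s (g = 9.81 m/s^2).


Density difference: rho_p - rho_f = 1171 - 1000 = 171 kg/m^3
d^2 = (1.25e-04)^2 = 1.5625e-08 m^2
Numerator = (rho_p - rho_f) * g * d^2 = 171 * 9.81 * 1.5625e-08 = 2.6211094e-05
Denominator = 18 * mu = 18 * 0.001 = 0.018
v_s = 2.6211094e-05 / 0.018 = 0.00145617 m/s
Check: Re = rho_f * v_s * d / mu = 1000 * 0.00145617 * 1.25e-04 / 0.001 = 0.182 < 1, so Stokes' law applies.

0.00145617 m/s


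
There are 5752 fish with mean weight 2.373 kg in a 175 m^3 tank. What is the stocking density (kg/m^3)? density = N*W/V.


Total biomass = 5752 fish * 2.373 kg = 13649.496 kg
Density = total biomass / volume = 13649.496 / 175 = 77.9971 kg/m^3

77.9971 kg/m^3


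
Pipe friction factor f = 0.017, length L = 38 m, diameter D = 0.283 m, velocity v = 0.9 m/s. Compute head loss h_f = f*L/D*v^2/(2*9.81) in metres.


v^2 = 0.9^2 = 0.81 m^2/s^2
L/D = 38/0.283 = 134.27562
h_f = f*(L/D)*v^2/(2g) = 0.017 * 134.27562 * 0.81 / 19.62 = 0.0942393 m

0.0942393 m


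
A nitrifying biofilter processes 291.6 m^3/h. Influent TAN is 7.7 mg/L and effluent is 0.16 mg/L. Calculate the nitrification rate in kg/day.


Concentration drop: TAN_in - TAN_out = 7.7 - 0.16 = 7.54 mg/L
Hourly TAN removed = Q * dTAN = 291.6 m^3/h * 7.54 mg/L = 2198.664 g/h  (m^3/h * mg/L = g/h)
Daily TAN removed = 2198.664 * 24 = 52767.936 g/day
Convert to kg/day: 52767.936 / 1000 = 52.767936 kg/day

52.767936 kg/day


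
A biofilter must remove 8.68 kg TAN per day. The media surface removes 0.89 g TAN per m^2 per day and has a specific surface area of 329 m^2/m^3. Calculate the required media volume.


A = 8.68*1000 / 0.89 = 9752.809 m^2
V = 9752.809 / 329 = 29.6438

29.6438 m^3


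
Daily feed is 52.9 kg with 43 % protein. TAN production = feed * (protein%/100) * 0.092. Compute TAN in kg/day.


Protein in feed = 52.9 * 43/100 = 22.747 kg/day
TAN = protein * 0.092 = 22.747 * 0.092 = 2.092724 kg/day

2.092724 kg/day


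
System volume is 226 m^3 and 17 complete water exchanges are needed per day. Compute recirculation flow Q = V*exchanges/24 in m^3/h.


Daily recirculation volume = 226 m^3 * 17 = 3842 m^3/day
Flow rate Q = daily volume / 24 h = 3842 / 24 = 160.083 m^3/h

160.083 m^3/h


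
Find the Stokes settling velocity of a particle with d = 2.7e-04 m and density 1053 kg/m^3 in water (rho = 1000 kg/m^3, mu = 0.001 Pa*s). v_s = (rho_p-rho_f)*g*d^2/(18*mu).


Density difference: rho_p - rho_f = 1053 - 1000 = 53 kg/m^3
d^2 = (2.7e-04)^2 = 7.29e-08 m^2
Numerator = (rho_p - rho_f) * g * d^2 = 53 * 9.81 * 7.29e-08 = 3.7902897e-05
Denominator = 18 * mu = 18 * 0.001 = 0.018
v_s = 3.7902897e-05 / 0.018 = 0.00210572 m/s
Check: Re = rho_f * v_s * d / mu = 1000 * 0.00210572 * 2.7e-04 / 0.001 = 0.569 < 1, so Stokes' law applies.

0.00210572 m/s


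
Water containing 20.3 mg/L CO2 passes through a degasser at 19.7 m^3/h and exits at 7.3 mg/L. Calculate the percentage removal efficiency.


CO2_out / CO2_in = 7.3 / 20.3 = 0.35960591
Fraction remaining = 0.35960591
efficiency = (1 - 0.35960591) * 100 = 64.0394 %

64.0394 %


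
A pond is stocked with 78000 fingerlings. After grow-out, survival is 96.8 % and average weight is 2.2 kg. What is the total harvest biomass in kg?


Survivors = 78000 * 96.8/100 = 75504 fish
Harvest biomass = survivors * W_f = 75504 * 2.2 = 166108.8 kg

166108.8 kg


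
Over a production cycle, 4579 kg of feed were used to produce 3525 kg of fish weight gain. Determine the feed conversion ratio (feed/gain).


FCR = feed consumed / weight gained
FCR = 4579 kg / 3525 kg = 1.29901

1.29901


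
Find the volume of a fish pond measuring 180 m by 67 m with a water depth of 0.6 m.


Base area = L * W = 180 * 67 = 12060 m^2
Volume = area * depth = 12060 * 0.6 = 7236 m^3

7236 m^3


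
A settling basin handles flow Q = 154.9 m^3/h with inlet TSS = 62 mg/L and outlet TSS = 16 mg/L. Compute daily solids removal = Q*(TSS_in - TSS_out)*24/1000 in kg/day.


Concentration drop: TSS_in - TSS_out = 62 - 16 = 46 mg/L
Hourly solids removed = Q * dTSS = 154.9 m^3/h * 46 mg/L = 7125.4 g/h  (m^3/h * mg/L = g/h)
Daily solids removed = 7125.4 * 24 = 171009.6 g/day
Convert g to kg: 171009.6 / 1000 = 171.0096 kg/day

171.0096 kg/day


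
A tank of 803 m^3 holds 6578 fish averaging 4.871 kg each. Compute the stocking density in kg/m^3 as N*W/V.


Total biomass = 6578 fish * 4.871 kg = 32041.438 kg
Density = total biomass / volume = 32041.438 / 803 = 39.9022 kg/m^3

39.9022 kg/m^3


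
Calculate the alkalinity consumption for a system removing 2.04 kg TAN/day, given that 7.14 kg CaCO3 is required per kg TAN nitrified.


Alkalinity factor: 7.14 kg CaCO3 consumed per kg TAN nitrified
alk = 2.04 kg TAN * 7.14 = 14.5656 kg CaCO3/day

14.5656 kg CaCO3/day


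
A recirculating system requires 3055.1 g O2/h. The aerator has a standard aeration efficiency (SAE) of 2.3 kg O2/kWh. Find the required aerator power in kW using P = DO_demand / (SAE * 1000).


SAE in g O2/kWh = 2.3 * 1000 = 2300 g/kWh
P = DO_demand / SAE_g = 3055.1 / 2300 = 1.3283 kW

1.3283 kW


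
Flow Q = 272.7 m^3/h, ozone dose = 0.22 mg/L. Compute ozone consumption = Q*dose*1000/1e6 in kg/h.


O3 demand (mg/h) = Q * dose * 1000 = 272.7 * 0.22 * 1000 = 59994 mg/h
Convert mg to kg: 59994 / 1e6 = 0.059994 kg/h

0.059994 kg/h


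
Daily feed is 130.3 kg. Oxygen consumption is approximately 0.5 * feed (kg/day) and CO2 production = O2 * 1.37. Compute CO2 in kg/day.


O2 = 130.3 * 0.5 = 65.15
CO2 = 65.15 * 1.37 = 89.2555

89.2555 kg/day


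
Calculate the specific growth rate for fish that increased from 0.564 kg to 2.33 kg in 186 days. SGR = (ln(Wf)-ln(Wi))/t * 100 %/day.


ln(W_f) = ln(2.33) = 0.84586827
ln(W_i) = ln(0.564) = -0.57270103
ln(W_f) - ln(W_i) = 0.84586827 - -0.57270103 = 1.4185693
SGR = 1.4185693 / 186 * 100 = 0.762672 %/day

0.762672 %/day


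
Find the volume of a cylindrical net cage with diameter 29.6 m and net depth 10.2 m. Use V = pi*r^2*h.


r = d/2 = 29.6/2 = 14.8 m
Base area = pi*r^2 = pi*14.8^2 = 688.13445 m^2
Volume = 688.13445 * 10.2 = 7018.97 m^3

7018.97 m^3


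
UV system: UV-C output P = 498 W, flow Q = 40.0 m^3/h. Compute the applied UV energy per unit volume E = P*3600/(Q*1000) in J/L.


Energy delivered per hour = 498 W * 3600 s = 1792800 J/h
Volume treated per hour = 40.0 m^3/h * 1000 = 40000 L/h
dose = 1792800 / 40000 = 44.82 J/L

44.82 J/L


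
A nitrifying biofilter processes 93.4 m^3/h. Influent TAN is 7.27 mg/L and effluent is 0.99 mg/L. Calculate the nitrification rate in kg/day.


Concentration drop: TAN_in - TAN_out = 7.27 - 0.99 = 6.28 mg/L
Hourly TAN removed = Q * dTAN = 93.4 m^3/h * 6.28 mg/L = 586.552 g/h  (m^3/h * mg/L = g/h)
Daily TAN removed = 586.552 * 24 = 14077.248 g/day
Convert to kg/day: 14077.248 / 1000 = 14.077248 kg/day

14.077248 kg/day


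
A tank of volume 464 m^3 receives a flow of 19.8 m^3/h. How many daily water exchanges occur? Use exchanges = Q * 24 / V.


Daily flow volume = 19.8 m^3/h * 24 h = 475.2 m^3/day
Exchanges = daily flow / tank volume = 475.2 / 464 = 1.02414 exchanges/day

1.02414 exchanges/day


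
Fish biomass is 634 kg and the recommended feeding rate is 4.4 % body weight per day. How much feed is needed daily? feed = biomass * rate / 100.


Feeding rate fraction = 4.4% / 100 = 0.044
Daily feed = 634 kg * 0.044 = 27.896 kg/day

27.896 kg/day


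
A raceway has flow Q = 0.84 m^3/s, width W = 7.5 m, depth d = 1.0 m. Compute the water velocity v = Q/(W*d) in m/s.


Cross-sectional area = W * d = 7.5 * 1.0 = 7.5 m^2
Velocity = Q / A = 0.84 / 7.5 = 0.112 m/s

0.112 m/s


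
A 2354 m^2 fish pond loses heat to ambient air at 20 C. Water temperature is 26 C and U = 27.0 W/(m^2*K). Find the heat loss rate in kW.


Temperature difference dT = 26 - 20 = 6 K
Heat loss (W) = U * A * dT = 27.0 * 2354 * 6 = 381348 W
Convert to kW: 381348 / 1000 = 381.348 kW

381.348 kW


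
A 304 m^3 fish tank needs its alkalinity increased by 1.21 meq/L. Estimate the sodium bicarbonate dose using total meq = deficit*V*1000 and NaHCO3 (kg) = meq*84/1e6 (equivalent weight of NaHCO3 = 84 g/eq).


Tank volume in L = 304 m^3 * 1000 = 304000 L
Total meq required = 1.21 meq/L * 304000 L = 367840 meq
NaHCO3 mass = 367840 meq * 84 mg/meq / 1e6 = 30.8986 kg

30.8986 kg


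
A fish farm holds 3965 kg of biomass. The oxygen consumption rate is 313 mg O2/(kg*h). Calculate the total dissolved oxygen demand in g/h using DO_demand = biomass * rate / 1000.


Total O2 consumption (mg/h) = 3965 kg * 313 mg/(kg*h) = 1241045 mg/h
Convert to g/h: 1241045 / 1000 = 1241.045 g/h

1241.045 g/h


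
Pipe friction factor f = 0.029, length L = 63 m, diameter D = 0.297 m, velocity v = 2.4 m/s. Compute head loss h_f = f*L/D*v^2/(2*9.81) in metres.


v^2 = 2.4^2 = 5.76 m^2/s^2
L/D = 63/0.297 = 212.12121
h_f = f*(L/D)*v^2/(2g) = 0.029 * 212.12121 * 5.76 / 19.62 = 1.80595 m

1.80595 m


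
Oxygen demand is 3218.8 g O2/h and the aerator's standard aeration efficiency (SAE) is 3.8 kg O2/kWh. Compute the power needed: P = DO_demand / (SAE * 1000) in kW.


SAE in g O2/kWh = 3.8 * 1000 = 3800 g/kWh
P = DO_demand / SAE_g = 3218.8 / 3800 = 0.847053 kW

0.847053 kW


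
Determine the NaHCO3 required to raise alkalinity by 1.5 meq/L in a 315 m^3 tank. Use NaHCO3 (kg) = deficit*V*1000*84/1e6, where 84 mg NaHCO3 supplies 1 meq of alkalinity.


Tank volume in L = 315 m^3 * 1000 = 315000 L
Total meq required = 1.5 meq/L * 315000 L = 472500 meq
NaHCO3 mass = 472500 meq * 84 mg/meq / 1e6 = 39.69 kg

39.69 kg


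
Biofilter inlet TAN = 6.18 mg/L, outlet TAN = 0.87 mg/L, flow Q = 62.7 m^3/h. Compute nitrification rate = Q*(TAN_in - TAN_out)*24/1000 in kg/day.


Concentration drop: TAN_in - TAN_out = 6.18 - 0.87 = 5.31 mg/L
Hourly TAN removed = Q * dTAN = 62.7 m^3/h * 5.31 mg/L = 332.937 g/h  (m^3/h * mg/L = g/h)
Daily TAN removed = 332.937 * 24 = 7990.488 g/day
Convert to kg/day: 7990.488 / 1000 = 7.990488 kg/day

7.990488 kg/day


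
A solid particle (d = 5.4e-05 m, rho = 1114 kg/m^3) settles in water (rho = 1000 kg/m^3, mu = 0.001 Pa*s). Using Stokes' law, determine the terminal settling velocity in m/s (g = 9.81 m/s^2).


Density difference: rho_p - rho_f = 1114 - 1000 = 114 kg/m^3
d^2 = (5.4e-05)^2 = 2.916e-09 m^2
Numerator = (rho_p - rho_f) * g * d^2 = 114 * 9.81 * 2.916e-09 = 3.2610794e-06
Denominator = 18 * mu = 18 * 0.001 = 0.018
v_s = 3.2610794e-06 / 0.018 = 1.81171e-04 m/s
Check: Re = rho_f * v_s * d / mu = 1000 * 1.81171e-04 * 5.4e-05 / 0.001 = 0.00978 < 1, so Stokes' law applies.

1.81171e-04 m/s


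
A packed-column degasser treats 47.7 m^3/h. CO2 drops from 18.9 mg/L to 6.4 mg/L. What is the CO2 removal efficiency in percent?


CO2_out / CO2_in = 6.4 / 18.9 = 0.33862434
Fraction remaining = 0.33862434
efficiency = (1 - 0.33862434) * 100 = 66.1376 %

66.1376 %


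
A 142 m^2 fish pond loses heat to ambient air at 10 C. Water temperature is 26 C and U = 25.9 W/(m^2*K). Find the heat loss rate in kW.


Temperature difference dT = 26 - 10 = 16 K
Heat loss (W) = U * A * dT = 25.9 * 142 * 16 = 58844.8 W
Convert to kW: 58844.8 / 1000 = 58.8448 kW

58.8448 kW


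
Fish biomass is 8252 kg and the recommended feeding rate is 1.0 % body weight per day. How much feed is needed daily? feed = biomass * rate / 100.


Feeding rate fraction = 1.0% / 100 = 0.01
Daily feed = 8252 kg * 0.01 = 82.52 kg/day

82.52 kg/day


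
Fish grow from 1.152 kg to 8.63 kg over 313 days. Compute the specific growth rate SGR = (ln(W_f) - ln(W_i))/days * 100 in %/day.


ln(W_f) = ln(8.63) = 2.1552445
ln(W_i) = ln(1.152) = 0.14149956
ln(W_f) - ln(W_i) = 2.1552445 - 0.14149956 = 2.0137449
SGR = 2.0137449 / 313 * 100 = 0.643369 %/day

0.643369 %/day


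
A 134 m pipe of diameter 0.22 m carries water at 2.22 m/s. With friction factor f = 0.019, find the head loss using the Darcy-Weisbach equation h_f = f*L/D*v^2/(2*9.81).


v^2 = 2.22^2 = 4.9284 m^2/s^2
L/D = 134/0.22 = 609.09091
h_f = f*(L/D)*v^2/(2g) = 0.019 * 609.09091 * 4.9284 / 19.62 = 2.90698 m

2.90698 m


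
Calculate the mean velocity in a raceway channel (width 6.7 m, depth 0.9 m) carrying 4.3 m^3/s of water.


Cross-sectional area = W * d = 6.7 * 0.9 = 6.03 m^2
Velocity = Q / A = 4.3 / 6.03 = 0.713101 m/s

0.713101 m/s


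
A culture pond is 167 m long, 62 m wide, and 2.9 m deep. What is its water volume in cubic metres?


Base area = L * W = 167 * 62 = 10354 m^2
Volume = area * depth = 10354 * 2.9 = 30026.6 m^3

30026.6 m^3


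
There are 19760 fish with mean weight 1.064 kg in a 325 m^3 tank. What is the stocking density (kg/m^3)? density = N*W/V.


Total biomass = 19760 fish * 1.064 kg = 21024.64 kg
Density = total biomass / volume = 21024.64 / 325 = 64.6912 kg/m^3

64.6912 kg/m^3


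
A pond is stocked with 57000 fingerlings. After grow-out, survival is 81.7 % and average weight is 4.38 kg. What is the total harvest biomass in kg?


Survivors = 57000 * 81.7/100 = 46569 fish
Harvest biomass = survivors * W_f = 46569 * 4.38 = 203972.22 kg

203972.22 kg


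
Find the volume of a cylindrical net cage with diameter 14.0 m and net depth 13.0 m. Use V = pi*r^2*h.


r = d/2 = 14.0/2 = 7 m
Base area = pi*r^2 = pi*7^2 = 153.93804 m^2
Volume = 153.93804 * 13.0 = 2001.19 m^3

2001.19 m^3


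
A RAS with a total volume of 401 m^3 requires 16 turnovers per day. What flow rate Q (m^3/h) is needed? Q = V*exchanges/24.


Daily recirculation volume = 401 m^3 * 16 = 6416 m^3/day
Flow rate Q = daily volume / 24 h = 6416 / 24 = 267.333 m^3/h

267.333 m^3/h


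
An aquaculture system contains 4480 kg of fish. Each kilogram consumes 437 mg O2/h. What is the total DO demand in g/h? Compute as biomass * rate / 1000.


Total O2 consumption (mg/h) = 4480 kg * 437 mg/(kg*h) = 1957760 mg/h
Convert to g/h: 1957760 / 1000 = 1957.76 g/h

1957.76 g/h


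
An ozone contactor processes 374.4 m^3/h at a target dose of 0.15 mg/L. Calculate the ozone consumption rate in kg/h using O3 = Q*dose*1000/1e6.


O3 demand (mg/h) = Q * dose * 1000 = 374.4 * 0.15 * 1000 = 56160 mg/h
Convert mg to kg: 56160 / 1e6 = 0.05616 kg/h

0.05616 kg/h


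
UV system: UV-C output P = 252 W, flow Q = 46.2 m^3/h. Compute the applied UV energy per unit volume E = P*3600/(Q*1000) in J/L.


Energy delivered per hour = 252 W * 3600 s = 907200 J/h
Volume treated per hour = 46.2 m^3/h * 1000 = 46200 L/h
dose = 907200 / 46200 = 19.6364 J/L

19.6364 J/L


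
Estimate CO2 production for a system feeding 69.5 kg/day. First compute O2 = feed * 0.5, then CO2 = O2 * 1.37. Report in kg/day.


O2 = 69.5 * 0.5 = 34.75
CO2 = 34.75 * 1.37 = 47.6075

47.6075 kg/day


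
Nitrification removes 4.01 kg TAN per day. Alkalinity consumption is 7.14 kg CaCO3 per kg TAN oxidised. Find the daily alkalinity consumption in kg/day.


Alkalinity factor: 7.14 kg CaCO3 consumed per kg TAN nitrified
alk = 4.01 kg TAN * 7.14 = 28.6314 kg CaCO3/day

28.6314 kg CaCO3/day


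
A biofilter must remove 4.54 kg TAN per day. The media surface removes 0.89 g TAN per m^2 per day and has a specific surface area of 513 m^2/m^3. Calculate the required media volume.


A = 4.54*1000 / 0.89 = 5101.1236 m^2
V = 5101.1236 / 513 = 9.94371

9.94371 m^3


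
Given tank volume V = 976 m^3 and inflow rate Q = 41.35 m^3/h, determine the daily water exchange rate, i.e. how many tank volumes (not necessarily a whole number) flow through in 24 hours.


Daily flow volume = 41.35 m^3/h * 24 h = 992.4 m^3/day
Exchanges = daily flow / tank volume = 992.4 / 976 = 1.0168 exchanges/day

1.0168 exchanges/day


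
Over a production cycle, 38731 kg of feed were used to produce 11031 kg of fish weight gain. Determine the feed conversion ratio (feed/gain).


FCR = feed consumed / weight gained
FCR = 38731 kg / 11031 kg = 3.51111

3.51111


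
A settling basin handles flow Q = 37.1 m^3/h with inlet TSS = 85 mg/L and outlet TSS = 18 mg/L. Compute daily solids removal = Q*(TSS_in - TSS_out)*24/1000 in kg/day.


Concentration drop: TSS_in - TSS_out = 85 - 18 = 67 mg/L
Hourly solids removed = Q * dTSS = 37.1 m^3/h * 67 mg/L = 2485.7 g/h  (m^3/h * mg/L = g/h)
Daily solids removed = 2485.7 * 24 = 59656.8 g/day
Convert g to kg: 59656.8 / 1000 = 59.6568 kg/day

59.6568 kg/day


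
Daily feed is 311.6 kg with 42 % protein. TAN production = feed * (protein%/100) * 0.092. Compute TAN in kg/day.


Protein in feed = 311.6 * 42/100 = 130.872 kg/day
TAN = protein * 0.092 = 130.872 * 0.092 = 12.040224 kg/day

12.040224 kg/day


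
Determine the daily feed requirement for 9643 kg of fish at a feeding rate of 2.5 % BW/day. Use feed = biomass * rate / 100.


Feeding rate fraction = 2.5% / 100 = 0.025
Daily feed = 9643 kg * 0.025 = 241.075 kg/day

241.075 kg/day


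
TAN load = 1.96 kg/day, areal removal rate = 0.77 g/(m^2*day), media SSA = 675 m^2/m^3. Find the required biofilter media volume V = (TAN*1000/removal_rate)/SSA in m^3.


A = 1.96*1000 / 0.77 = 2545.4545 m^2
V = 2545.4545 / 675 = 3.77104

3.77104 m^3


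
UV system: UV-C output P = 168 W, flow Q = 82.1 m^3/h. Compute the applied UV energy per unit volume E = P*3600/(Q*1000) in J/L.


Energy delivered per hour = 168 W * 3600 s = 604800 J/h
Volume treated per hour = 82.1 m^3/h * 1000 = 82100 L/h
dose = 604800 / 82100 = 7.36663 J/L

7.36663 J/L


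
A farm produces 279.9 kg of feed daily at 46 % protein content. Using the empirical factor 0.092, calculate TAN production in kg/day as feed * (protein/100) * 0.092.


Protein in feed = 279.9 * 46/100 = 128.754 kg/day
TAN = protein * 0.092 = 128.754 * 0.092 = 11.845368 kg/day

11.845368 kg/day


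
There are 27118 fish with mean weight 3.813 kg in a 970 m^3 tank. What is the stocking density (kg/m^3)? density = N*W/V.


Total biomass = 27118 fish * 3.813 kg = 103400.934 kg
Density = total biomass / volume = 103400.934 / 970 = 106.599 kg/m^3

106.599 kg/m^3


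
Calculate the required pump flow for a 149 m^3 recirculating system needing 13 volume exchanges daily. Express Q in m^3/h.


Daily recirculation volume = 149 m^3 * 13 = 1937 m^3/day
Flow rate Q = daily volume / 24 h = 1937 / 24 = 80.7083 m^3/h

80.7083 m^3/h


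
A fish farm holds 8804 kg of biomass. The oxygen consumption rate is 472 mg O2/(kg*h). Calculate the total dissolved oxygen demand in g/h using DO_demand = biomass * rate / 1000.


Total O2 consumption (mg/h) = 8804 kg * 472 mg/(kg*h) = 4155488 mg/h
Convert to g/h: 4155488 / 1000 = 4155.488 g/h

4155.488 g/h


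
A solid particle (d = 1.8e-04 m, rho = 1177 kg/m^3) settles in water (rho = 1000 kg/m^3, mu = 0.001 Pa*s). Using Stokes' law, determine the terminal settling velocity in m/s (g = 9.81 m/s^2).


Density difference: rho_p - rho_f = 1177 - 1000 = 177 kg/m^3
d^2 = (1.8e-04)^2 = 3.24e-08 m^2
Numerator = (rho_p - rho_f) * g * d^2 = 177 * 9.81 * 3.24e-08 = 5.6258388e-05
Denominator = 18 * mu = 18 * 0.001 = 0.018
v_s = 5.6258388e-05 / 0.018 = 0.00312547 m/s
Check: Re = rho_f * v_s * d / mu = 1000 * 0.00312547 * 1.8e-04 / 0.001 = 0.563 < 1, so Stokes' law applies.

0.00312547 m/s


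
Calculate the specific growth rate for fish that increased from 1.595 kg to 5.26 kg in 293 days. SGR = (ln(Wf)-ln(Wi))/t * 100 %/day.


ln(W_f) = ln(5.26) = 1.660131
ln(W_i) = ln(1.595) = 0.46687374
ln(W_f) - ln(W_i) = 1.660131 - 0.46687374 = 1.1932573
SGR = 1.1932573 / 293 * 100 = 0.407255 %/day

0.407255 %/day


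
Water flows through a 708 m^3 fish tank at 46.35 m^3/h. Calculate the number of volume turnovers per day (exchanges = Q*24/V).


Daily flow volume = 46.35 m^3/h * 24 h = 1112.4 m^3/day
Exchanges = daily flow / tank volume = 1112.4 / 708 = 1.57119 exchanges/day

1.57119 exchanges/day


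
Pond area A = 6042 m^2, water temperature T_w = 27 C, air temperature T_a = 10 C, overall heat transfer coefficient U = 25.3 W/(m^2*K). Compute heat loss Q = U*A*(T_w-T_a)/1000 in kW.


Temperature difference dT = 27 - 10 = 17 K
Heat loss (W) = U * A * dT = 25.3 * 6042 * 17 = 2598664.2 W
Convert to kW: 2598664.2 / 1000 = 2598.6642 kW

2598.6642 kW


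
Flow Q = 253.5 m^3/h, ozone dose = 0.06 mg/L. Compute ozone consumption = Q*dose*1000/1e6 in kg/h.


O3 demand (mg/h) = Q * dose * 1000 = 253.5 * 0.06 * 1000 = 15210 mg/h
Convert mg to kg: 15210 / 1e6 = 0.01521 kg/h

0.01521 kg/h


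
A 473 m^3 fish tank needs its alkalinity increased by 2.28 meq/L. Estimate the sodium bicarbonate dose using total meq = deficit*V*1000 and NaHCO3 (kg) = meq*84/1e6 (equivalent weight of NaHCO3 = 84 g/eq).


Tank volume in L = 473 m^3 * 1000 = 473000 L
Total meq required = 2.28 meq/L * 473000 L = 1078440 meq
NaHCO3 mass = 1078440 meq * 84 mg/meq / 1e6 = 90.589 kg

90.589 kg


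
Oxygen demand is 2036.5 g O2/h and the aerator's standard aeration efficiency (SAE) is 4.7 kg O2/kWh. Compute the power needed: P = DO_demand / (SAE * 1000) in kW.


SAE in g O2/kWh = 4.7 * 1000 = 4700 g/kWh
P = DO_demand / SAE_g = 2036.5 / 4700 = 0.433298 kW

0.433298 kW


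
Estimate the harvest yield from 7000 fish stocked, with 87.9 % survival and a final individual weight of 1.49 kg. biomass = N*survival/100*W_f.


Survivors = 7000 * 87.9/100 = 6153 fish
Harvest biomass = survivors * W_f = 6153 * 1.49 = 9167.97 kg

9167.97 kg


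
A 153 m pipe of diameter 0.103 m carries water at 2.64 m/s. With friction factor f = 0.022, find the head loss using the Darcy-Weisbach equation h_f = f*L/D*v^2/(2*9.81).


v^2 = 2.64^2 = 6.9696 m^2/s^2
L/D = 153/0.103 = 1485.4369
h_f = f*(L/D)*v^2/(2g) = 0.022 * 1485.4369 * 6.9696 / 19.62 = 11.6088 m

11.6088 m


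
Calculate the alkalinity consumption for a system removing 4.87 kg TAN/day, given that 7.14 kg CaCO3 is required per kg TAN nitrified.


Alkalinity factor: 7.14 kg CaCO3 consumed per kg TAN nitrified
alk = 4.87 kg TAN * 7.14 = 34.7718 kg CaCO3/day

34.7718 kg CaCO3/day


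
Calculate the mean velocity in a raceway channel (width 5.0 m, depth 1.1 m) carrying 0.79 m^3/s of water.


Cross-sectional area = W * d = 5.0 * 1.1 = 5.5 m^2
Velocity = Q / A = 0.79 / 5.5 = 0.143636 m/s

0.143636 m/s


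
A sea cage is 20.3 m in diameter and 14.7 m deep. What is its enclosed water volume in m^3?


r = d/2 = 20.3/2 = 10.15 m
Base area = pi*r^2 = pi*10.15^2 = 323.65473 m^2
Volume = 323.65473 * 14.7 = 4757.72 m^3

4757.72 m^3


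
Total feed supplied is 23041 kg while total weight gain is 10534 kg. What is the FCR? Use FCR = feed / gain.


FCR = feed consumed / weight gained
FCR = 23041 kg / 10534 kg = 2.1873

2.1873


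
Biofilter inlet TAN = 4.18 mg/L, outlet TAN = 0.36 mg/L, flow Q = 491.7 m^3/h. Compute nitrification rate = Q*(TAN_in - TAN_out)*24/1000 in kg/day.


Concentration drop: TAN_in - TAN_out = 4.18 - 0.36 = 3.82 mg/L
Hourly TAN removed = Q * dTAN = 491.7 m^3/h * 3.82 mg/L = 1878.294 g/h  (m^3/h * mg/L = g/h)
Daily TAN removed = 1878.294 * 24 = 45079.056 g/day
Convert to kg/day: 45079.056 / 1000 = 45.079056 kg/day

45.079056 kg/day


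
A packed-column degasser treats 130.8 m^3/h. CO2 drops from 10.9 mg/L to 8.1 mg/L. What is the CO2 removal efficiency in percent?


CO2_out / CO2_in = 8.1 / 10.9 = 0.74311927
Fraction remaining = 0.74311927
efficiency = (1 - 0.74311927) * 100 = 25.6881 %

25.6881 %


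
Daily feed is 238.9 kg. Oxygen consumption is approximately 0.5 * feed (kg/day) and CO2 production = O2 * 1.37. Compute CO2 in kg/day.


O2 = 238.9 * 0.5 = 119.45
CO2 = 119.45 * 1.37 = 163.6465

163.6465 kg/day


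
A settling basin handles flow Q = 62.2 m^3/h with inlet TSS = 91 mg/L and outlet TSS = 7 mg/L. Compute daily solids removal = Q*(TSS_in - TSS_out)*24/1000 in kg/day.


Concentration drop: TSS_in - TSS_out = 91 - 7 = 84 mg/L
Hourly solids removed = Q * dTSS = 62.2 m^3/h * 84 mg/L = 5224.8 g/h  (m^3/h * mg/L = g/h)
Daily solids removed = 5224.8 * 24 = 125395.2 g/day
Convert g to kg: 125395.2 / 1000 = 125.3952 kg/day

125.3952 kg/day


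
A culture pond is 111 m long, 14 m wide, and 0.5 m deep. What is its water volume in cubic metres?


Base area = L * W = 111 * 14 = 1554 m^2
Volume = area * depth = 1554 * 0.5 = 777 m^3

777 m^3


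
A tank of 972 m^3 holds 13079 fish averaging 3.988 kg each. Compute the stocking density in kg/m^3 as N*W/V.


Total biomass = 13079 fish * 3.988 kg = 52159.052 kg
Density = total biomass / volume = 52159.052 / 972 = 53.6616 kg/m^3

53.6616 kg/m^3


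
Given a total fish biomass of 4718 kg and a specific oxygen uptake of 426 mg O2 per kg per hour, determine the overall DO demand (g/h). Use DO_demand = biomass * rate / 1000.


Total O2 consumption (mg/h) = 4718 kg * 426 mg/(kg*h) = 2009868 mg/h
Convert to g/h: 2009868 / 1000 = 2009.868 g/h

2009.868 g/h


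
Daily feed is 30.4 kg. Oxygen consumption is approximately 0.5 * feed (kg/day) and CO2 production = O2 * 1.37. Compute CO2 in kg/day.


O2 = 30.4 * 0.5 = 15.2
CO2 = 15.2 * 1.37 = 20.824

20.824 kg/day


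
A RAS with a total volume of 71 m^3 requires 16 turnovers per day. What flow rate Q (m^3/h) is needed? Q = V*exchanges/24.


Daily recirculation volume = 71 m^3 * 16 = 1136 m^3/day
Flow rate Q = daily volume / 24 h = 1136 / 24 = 47.3333 m^3/h

47.3333 m^3/h


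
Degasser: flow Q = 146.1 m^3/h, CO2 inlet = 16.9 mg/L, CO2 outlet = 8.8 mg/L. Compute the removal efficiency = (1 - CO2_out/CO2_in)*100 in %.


CO2_out / CO2_in = 8.8 / 16.9 = 0.52071006
Fraction remaining = 0.52071006
efficiency = (1 - 0.52071006) * 100 = 47.929 %

47.929 %


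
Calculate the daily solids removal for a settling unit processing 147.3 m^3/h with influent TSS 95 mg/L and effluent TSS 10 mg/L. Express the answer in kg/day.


Concentration drop: TSS_in - TSS_out = 95 - 10 = 85 mg/L
Hourly solids removed = Q * dTSS = 147.3 m^3/h * 85 mg/L = 12520.5 g/h  (m^3/h * mg/L = g/h)
Daily solids removed = 12520.5 * 24 = 300492 g/day
Convert g to kg: 300492 / 1000 = 300.492 kg/day

300.492 kg/day


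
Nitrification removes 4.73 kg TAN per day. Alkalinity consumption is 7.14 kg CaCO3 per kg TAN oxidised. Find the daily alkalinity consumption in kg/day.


Alkalinity factor: 7.14 kg CaCO3 consumed per kg TAN nitrified
alk = 4.73 kg TAN * 7.14 = 33.7722 kg CaCO3/day

33.7722 kg CaCO3/day


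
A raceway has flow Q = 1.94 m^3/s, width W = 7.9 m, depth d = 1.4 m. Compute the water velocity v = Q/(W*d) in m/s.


Cross-sectional area = W * d = 7.9 * 1.4 = 11.06 m^2
Velocity = Q / A = 1.94 / 11.06 = 0.175407 m/s

0.175407 m/s


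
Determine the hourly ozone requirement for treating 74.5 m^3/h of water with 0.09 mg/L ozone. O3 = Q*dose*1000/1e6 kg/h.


O3 demand (mg/h) = Q * dose * 1000 = 74.5 * 0.09 * 1000 = 6705 mg/h
Convert mg to kg: 6705 / 1e6 = 0.006705 kg/h

0.006705 kg/h


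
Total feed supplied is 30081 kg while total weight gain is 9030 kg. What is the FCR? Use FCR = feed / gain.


FCR = feed consumed / weight gained
FCR = 30081 kg / 9030 kg = 3.33123

3.33123


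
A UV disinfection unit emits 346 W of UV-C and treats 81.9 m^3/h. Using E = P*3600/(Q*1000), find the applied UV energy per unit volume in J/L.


Energy delivered per hour = 346 W * 3600 s = 1245600 J/h
Volume treated per hour = 81.9 m^3/h * 1000 = 81900 L/h
dose = 1245600 / 81900 = 15.2088 J/L

15.2088 J/L


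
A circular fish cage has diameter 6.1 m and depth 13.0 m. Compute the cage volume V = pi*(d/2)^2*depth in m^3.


r = d/2 = 6.1/2 = 3.05 m
Base area = pi*r^2 = pi*3.05^2 = 29.224666 m^2
Volume = 29.224666 * 13.0 = 379.921 m^3

379.921 m^3


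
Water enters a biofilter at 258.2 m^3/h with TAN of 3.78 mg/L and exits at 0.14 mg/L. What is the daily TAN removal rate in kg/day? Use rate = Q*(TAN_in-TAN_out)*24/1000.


Concentration drop: TAN_in - TAN_out = 3.78 - 0.14 = 3.64 mg/L
Hourly TAN removed = Q * dTAN = 258.2 m^3/h * 3.64 mg/L = 939.848 g/h  (m^3/h * mg/L = g/h)
Daily TAN removed = 939.848 * 24 = 22556.352 g/day
Convert to kg/day: 22556.352 / 1000 = 22.556352 kg/day

22.556352 kg/day


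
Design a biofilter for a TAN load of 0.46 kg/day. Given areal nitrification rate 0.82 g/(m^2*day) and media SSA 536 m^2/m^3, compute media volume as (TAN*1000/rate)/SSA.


A = 0.46*1000 / 0.82 = 560.97561 m^2
V = 560.97561 / 536 = 1.0466

1.0466 m^3


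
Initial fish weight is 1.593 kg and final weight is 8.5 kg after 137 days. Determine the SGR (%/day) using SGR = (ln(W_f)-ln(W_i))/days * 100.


ln(W_f) = ln(8.5) = 2.1400662
ln(W_i) = ln(1.593) = 0.46561903
ln(W_f) - ln(W_i) = 2.1400662 - 0.46561903 = 1.6744472
SGR = 1.6744472 / 137 * 100 = 1.22222 %/day

1.22222 %/day


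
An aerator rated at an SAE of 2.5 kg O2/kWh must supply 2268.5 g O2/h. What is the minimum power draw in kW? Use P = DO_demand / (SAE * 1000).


SAE in g O2/kWh = 2.5 * 1000 = 2500 g/kWh
P = DO_demand / SAE_g = 2268.5 / 2500 = 0.9074 kW

0.9074 kW


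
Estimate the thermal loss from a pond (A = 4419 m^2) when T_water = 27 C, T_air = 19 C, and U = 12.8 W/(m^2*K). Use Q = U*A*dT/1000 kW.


Temperature difference dT = 27 - 19 = 8 K
Heat loss (W) = U * A * dT = 12.8 * 4419 * 8 = 452505.6 W
Convert to kW: 452505.6 / 1000 = 452.5056 kW

452.5056 kW


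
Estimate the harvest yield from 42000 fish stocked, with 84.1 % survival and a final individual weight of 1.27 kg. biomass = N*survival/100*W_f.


Survivors = 42000 * 84.1/100 = 35322 fish
Harvest biomass = survivors * W_f = 35322 * 1.27 = 44858.94 kg

44858.94 kg


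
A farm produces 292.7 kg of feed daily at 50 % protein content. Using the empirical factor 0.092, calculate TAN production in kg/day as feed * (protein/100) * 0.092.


Protein in feed = 292.7 * 50/100 = 146.35 kg/day
TAN = protein * 0.092 = 146.35 * 0.092 = 13.4642 kg/day

13.4642 kg/day


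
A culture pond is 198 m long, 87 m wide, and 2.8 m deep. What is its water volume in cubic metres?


Base area = L * W = 198 * 87 = 17226 m^2
Volume = area * depth = 17226 * 2.8 = 48232.8 m^3

48232.8 m^3


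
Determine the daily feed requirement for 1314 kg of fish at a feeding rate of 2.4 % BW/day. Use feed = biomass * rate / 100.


Feeding rate fraction = 2.4% / 100 = 0.024
Daily feed = 1314 kg * 0.024 = 31.536 kg/day

31.536 kg/day


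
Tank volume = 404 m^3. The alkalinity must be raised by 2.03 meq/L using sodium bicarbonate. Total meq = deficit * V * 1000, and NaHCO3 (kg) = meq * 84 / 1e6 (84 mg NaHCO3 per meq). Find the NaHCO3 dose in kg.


Tank volume in L = 404 m^3 * 1000 = 404000 L
Total meq required = 2.03 meq/L * 404000 L = 820120 meq
NaHCO3 mass = 820120 meq * 84 mg/meq / 1e6 = 68.8901 kg

68.8901 kg


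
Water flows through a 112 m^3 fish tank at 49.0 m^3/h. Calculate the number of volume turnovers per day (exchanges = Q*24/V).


Daily flow volume = 49.0 m^3/h * 24 h = 1176 m^3/day
Exchanges = daily flow / tank volume = 1176 / 112 = 10.5 exchanges/day

10.5 exchanges/day


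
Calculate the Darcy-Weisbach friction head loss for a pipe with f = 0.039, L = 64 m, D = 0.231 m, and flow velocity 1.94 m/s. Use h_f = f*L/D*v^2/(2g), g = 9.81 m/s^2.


v^2 = 1.94^2 = 3.7636 m^2/s^2
L/D = 64/0.231 = 277.05628
h_f = f*(L/D)*v^2/(2g) = 0.039 * 277.05628 * 3.7636 / 19.62 = 2.0727 m

2.0727 m


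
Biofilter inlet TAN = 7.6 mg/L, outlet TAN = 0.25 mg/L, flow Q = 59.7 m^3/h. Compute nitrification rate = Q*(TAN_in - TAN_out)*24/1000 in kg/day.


Concentration drop: TAN_in - TAN_out = 7.6 - 0.25 = 7.35 mg/L
Hourly TAN removed = Q * dTAN = 59.7 m^3/h * 7.35 mg/L = 438.795 g/h  (m^3/h * mg/L = g/h)
Daily TAN removed = 438.795 * 24 = 10531.08 g/day
Convert to kg/day: 10531.08 / 1000 = 10.53108 kg/day

10.53108 kg/day


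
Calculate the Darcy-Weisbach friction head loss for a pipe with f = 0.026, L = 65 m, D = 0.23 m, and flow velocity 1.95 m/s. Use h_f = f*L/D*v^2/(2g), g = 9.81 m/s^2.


v^2 = 1.95^2 = 3.8025 m^2/s^2
L/D = 65/0.23 = 282.6087
h_f = f*(L/D)*v^2/(2g) = 0.026 * 282.6087 * 3.8025 / 19.62 = 1.42406 m

1.42406 m


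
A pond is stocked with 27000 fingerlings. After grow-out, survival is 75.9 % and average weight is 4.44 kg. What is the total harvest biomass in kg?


Survivors = 27000 * 75.9/100 = 20493 fish
Harvest biomass = survivors * W_f = 20493 * 4.44 = 90988.92 kg

90988.92 kg


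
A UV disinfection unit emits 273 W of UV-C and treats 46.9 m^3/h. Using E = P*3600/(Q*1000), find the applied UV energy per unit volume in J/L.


Energy delivered per hour = 273 W * 3600 s = 982800 J/h
Volume treated per hour = 46.9 m^3/h * 1000 = 46900 L/h
dose = 982800 / 46900 = 20.9552 J/L

20.9552 J/L


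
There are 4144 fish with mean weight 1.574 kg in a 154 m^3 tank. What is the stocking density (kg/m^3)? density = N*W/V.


Total biomass = 4144 fish * 1.574 kg = 6522.656 kg
Density = total biomass / volume = 6522.656 / 154 = 42.3549 kg/m^3

42.3549 kg/m^3


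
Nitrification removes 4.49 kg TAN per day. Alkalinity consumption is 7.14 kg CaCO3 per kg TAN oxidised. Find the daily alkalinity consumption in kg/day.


Alkalinity factor: 7.14 kg CaCO3 consumed per kg TAN nitrified
alk = 4.49 kg TAN * 7.14 = 32.0586 kg CaCO3/day

32.0586 kg CaCO3/day


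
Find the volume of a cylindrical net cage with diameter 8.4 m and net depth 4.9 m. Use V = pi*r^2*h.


r = d/2 = 8.4/2 = 4.2 m
Base area = pi*r^2 = pi*4.2^2 = 55.417694 m^2
Volume = 55.417694 * 4.9 = 271.547 m^3

271.547 m^3


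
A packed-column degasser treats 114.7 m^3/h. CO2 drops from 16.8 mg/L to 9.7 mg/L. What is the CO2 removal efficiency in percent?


CO2_out / CO2_in = 9.7 / 16.8 = 0.57738095
Fraction remaining = 0.57738095
efficiency = (1 - 0.57738095) * 100 = 42.2619 %

42.2619 %


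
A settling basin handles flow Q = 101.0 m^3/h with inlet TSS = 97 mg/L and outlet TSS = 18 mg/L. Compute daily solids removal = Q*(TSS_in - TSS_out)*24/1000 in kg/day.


Concentration drop: TSS_in - TSS_out = 97 - 18 = 79 mg/L
Hourly solids removed = Q * dTSS = 101.0 m^3/h * 79 mg/L = 7979 g/h  (m^3/h * mg/L = g/h)
Daily solids removed = 7979 * 24 = 191496 g/day
Convert g to kg: 191496 / 1000 = 191.496 kg/day

191.496 kg/day


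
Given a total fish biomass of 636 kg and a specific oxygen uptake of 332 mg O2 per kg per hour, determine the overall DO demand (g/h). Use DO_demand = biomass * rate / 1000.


Total O2 consumption (mg/h) = 636 kg * 332 mg/(kg*h) = 211152 mg/h
Convert to g/h: 211152 / 1000 = 211.152 g/h

211.152 g/h


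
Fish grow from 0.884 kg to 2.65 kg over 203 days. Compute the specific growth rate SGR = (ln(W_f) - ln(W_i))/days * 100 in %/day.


ln(W_f) = ln(2.65) = 0.97455964
ln(W_i) = ln(0.884) = -0.12329822
ln(W_f) - ln(W_i) = 0.97455964 - -0.12329822 = 1.0978579
SGR = 1.0978579 / 203 * 100 = 0.540817 %/day

0.540817 %/day


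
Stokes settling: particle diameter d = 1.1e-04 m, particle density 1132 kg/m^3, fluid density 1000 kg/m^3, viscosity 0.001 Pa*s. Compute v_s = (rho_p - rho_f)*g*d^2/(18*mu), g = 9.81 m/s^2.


Density difference: rho_p - rho_f = 1132 - 1000 = 132 kg/m^3
d^2 = (1.1e-04)^2 = 1.21e-08 m^2
Numerator = (rho_p - rho_f) * g * d^2 = 132 * 9.81 * 1.21e-08 = 1.5668532e-05
Denominator = 18 * mu = 18 * 0.001 = 0.018
v_s = 1.5668532e-05 / 0.018 = 8.70474e-04 m/s
Check: Re = rho_f * v_s * d / mu = 1000 * 8.70474e-04 * 1.1e-04 / 0.001 = 0.0958 < 1, so Stokes' law applies.

8.70474e-04 m/s


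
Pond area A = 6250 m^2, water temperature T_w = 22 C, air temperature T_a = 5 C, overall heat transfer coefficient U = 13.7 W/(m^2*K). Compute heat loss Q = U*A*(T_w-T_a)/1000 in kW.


Temperature difference dT = 22 - 5 = 17 K
Heat loss (W) = U * A * dT = 13.7 * 6250 * 17 = 1455625 W
Convert to kW: 1455625 / 1000 = 1455.625 kW

1455.625 kW


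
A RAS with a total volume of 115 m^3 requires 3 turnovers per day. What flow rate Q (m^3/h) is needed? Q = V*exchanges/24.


Daily recirculation volume = 115 m^3 * 3 = 345 m^3/day
Flow rate Q = daily volume / 24 h = 345 / 24 = 14.375 m^3/h

14.375 m^3/h


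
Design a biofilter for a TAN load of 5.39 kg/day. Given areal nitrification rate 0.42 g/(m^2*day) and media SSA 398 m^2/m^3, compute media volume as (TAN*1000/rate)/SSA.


A = 5.39*1000 / 0.42 = 12833.333 m^2
V = 12833.333 / 398 = 32.2446

32.2446 m^3


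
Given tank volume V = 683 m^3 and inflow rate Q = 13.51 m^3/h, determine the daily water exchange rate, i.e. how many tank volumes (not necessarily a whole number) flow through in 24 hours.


Daily flow volume = 13.51 m^3/h * 24 h = 324.24 m^3/day
Exchanges = daily flow / tank volume = 324.24 / 683 = 0.474729 exchanges/day

0.474729 exchanges/day


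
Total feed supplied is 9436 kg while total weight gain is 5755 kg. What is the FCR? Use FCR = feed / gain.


FCR = feed consumed / weight gained
FCR = 9436 kg / 5755 kg = 1.63962

1.63962


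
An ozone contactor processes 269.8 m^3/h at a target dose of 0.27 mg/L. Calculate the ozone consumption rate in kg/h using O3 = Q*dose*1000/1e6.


O3 demand (mg/h) = Q * dose * 1000 = 269.8 * 0.27 * 1000 = 72846 mg/h
Convert mg to kg: 72846 / 1e6 = 0.072846 kg/h

0.072846 kg/h


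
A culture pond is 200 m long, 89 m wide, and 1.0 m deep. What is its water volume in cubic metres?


Base area = L * W = 200 * 89 = 17800 m^2
Volume = area * depth = 17800 * 1.0 = 17800 m^3

17800 m^3
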